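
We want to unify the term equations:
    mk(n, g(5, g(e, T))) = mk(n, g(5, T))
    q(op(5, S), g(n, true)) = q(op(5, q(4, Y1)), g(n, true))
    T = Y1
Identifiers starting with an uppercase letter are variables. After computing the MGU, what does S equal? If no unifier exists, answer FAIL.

Decompose mk/2: n = n,  g(5, g(e, T)) = g(5, T).
Delete trivial equation n = n.
Decompose g/2: 5 = 5,  g(e, T) = T.
Delete trivial equation 5 = 5.
Occurs check fails: T occurs in g(e, T); the equation T = g(e, T) has no finite solution.

FAIL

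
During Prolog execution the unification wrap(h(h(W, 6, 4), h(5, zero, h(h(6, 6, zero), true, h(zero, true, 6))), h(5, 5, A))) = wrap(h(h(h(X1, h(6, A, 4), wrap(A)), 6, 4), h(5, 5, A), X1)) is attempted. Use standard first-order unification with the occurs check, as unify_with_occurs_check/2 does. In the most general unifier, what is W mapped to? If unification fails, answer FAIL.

FAIL

Decompose wrap/1: h(h(W, 6, 4), h(5, zero, h(h(6, 6, zero), true, h(zero, true, 6))), h(5, 5, A)) = h(h(h(X1, h(6, A, 4), wrap(A)), 6, 4), h(5, 5, A), X1).
Decompose h/3: h(W, 6, 4) = h(h(X1, h(6, A, 4), wrap(A)), 6, 4),  h(5, zero, h(h(6, 6, zero), true, h(zero, true, 6))) = h(5, 5, A),  h(5, 5, A) = X1.
Decompose h/3: W = h(X1, h(6, A, 4), wrap(A)),  6 = 6,  4 = 4.
Bind W := h(X1, h(6, A, 4), wrap(A)); no other remaining equation mentions W.
Delete trivial equation 6 = 6.
Delete trivial equation 4 = 4.
Decompose h/3: 5 = 5,  zero = 5,  h(h(6, 6, zero), true, h(zero, true, 6)) = A.
Delete trivial equation 5 = 5.
Clash: constants zero and 5 differ; no unifier exists.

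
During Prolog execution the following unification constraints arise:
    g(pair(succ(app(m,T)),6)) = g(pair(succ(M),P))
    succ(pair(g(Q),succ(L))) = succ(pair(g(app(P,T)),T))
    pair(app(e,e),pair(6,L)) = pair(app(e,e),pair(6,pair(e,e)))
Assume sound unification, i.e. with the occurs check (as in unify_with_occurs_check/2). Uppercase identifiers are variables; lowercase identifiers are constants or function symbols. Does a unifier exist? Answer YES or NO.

Decompose g/1: pair(succ(app(m,T)),6) = pair(succ(M),P).
Decompose pair/2: succ(app(m,T)) = succ(M),  6 = P.
Decompose succ/1: app(m,T) = M.
Bind M := app(m,T); no other remaining equation mentions M.
Bind P := 6; substituting into the one remaining equation that mentions P gives: succ(pair(g(Q),succ(L))) = succ(pair(g(app(6,T)),T)).
Decompose succ/1: pair(g(Q),succ(L)) = pair(g(app(6,T)),T).
Decompose pair/2: g(Q) = g(app(6,T)),  succ(L) = T.
Decompose g/1: Q = app(6,T).
Bind Q := app(6,T); no other remaining equation mentions Q.
Bind T := succ(L); no other remaining equation mentions T. Substituting into the earlier bindings gives M := app(m,succ(L)), Q := app(6,succ(L)).
Decompose pair/2: app(e,e) = app(e,e),  pair(6,L) = pair(6,pair(e,e)).
Delete trivial equation app(e,e) = app(e,e).
Decompose pair/2: 6 = 6,  L = pair(e,e).
Delete trivial equation 6 = 6.
Bind L := pair(e,e). Substituting into the earlier bindings gives M := app(m,succ(pair(e,e))), Q := app(6,succ(pair(e,e))), T := succ(pair(e,e)).
No equations remain and no clash or occurs-check failure arose, so a unifier exists.

YES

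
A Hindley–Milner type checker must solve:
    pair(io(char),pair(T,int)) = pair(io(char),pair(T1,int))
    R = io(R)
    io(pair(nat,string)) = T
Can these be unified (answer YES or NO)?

Decompose pair/2: io(char) = io(char),  pair(T,int) = pair(T1,int).
Delete trivial equation io(char) = io(char).
Decompose pair/2: T = T1,  int = int.
Bind T := T1; substituting into the one remaining equation that mentions T gives: io(pair(nat,string)) = T1.
Delete trivial equation int = int.
Occurs check fails: R occurs in io(R); the equation R = io(R) has no finite solution.

NO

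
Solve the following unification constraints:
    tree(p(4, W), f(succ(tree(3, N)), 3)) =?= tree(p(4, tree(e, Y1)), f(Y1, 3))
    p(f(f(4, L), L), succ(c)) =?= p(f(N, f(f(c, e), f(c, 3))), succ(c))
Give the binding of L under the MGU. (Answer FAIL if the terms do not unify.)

f(f(c, e), f(c, 3))

Decompose tree/2: p(4, W) =?= p(4, tree(e, Y1)),  f(succ(tree(3, N)), 3) =?= f(Y1, 3).
Decompose p/2: 4 =?= 4,  W =?= tree(e, Y1).
Delete trivial equation 4 =?= 4.
Bind W := tree(e, Y1); no other remaining equation mentions W.
Decompose f/2: succ(tree(3, N)) =?= Y1,  3 =?= 3.
Bind Y1 := succ(tree(3, N)); no other remaining equation mentions Y1. Substituting into the earlier binding gives W := tree(e, succ(tree(3, N))).
Delete trivial equation 3 =?= 3.
Decompose p/2: f(f(4, L), L) =?= f(N, f(f(c, e), f(c, 3))),  succ(c) =?= succ(c).
Decompose f/2: f(4, L) =?= N,  L =?= f(f(c, e), f(c, 3)).
Bind N := f(4, L); no other remaining equation mentions N. Substituting into the earlier bindings gives W := tree(e, succ(tree(3, f(4, L)))), Y1 := succ(tree(3, f(4, L))).
Bind L := f(f(c, e), f(c, 3)); no other remaining equation mentions L. Substituting into the earlier bindings gives W := tree(e, succ(tree(3, f(4, f(f(c, e), f(c, 3)))))), Y1 := succ(tree(3, f(4, f(f(c, e), f(c, 3))))), N := f(4, f(f(c, e), f(c, 3))).
Delete trivial equation succ(c) =?= succ(c).
MGU = { W ↦ tree(e, succ(tree(3, f(4, f(f(c, e), f(c, 3)))))), Y1 ↦ succ(tree(3, f(4, f(f(c, e), f(c, 3))))), N ↦ f(4, f(f(c, e), f(c, 3))), L ↦ f(f(c, e), f(c, 3)) }, so L ↦ f(f(c, e), f(c, 3)).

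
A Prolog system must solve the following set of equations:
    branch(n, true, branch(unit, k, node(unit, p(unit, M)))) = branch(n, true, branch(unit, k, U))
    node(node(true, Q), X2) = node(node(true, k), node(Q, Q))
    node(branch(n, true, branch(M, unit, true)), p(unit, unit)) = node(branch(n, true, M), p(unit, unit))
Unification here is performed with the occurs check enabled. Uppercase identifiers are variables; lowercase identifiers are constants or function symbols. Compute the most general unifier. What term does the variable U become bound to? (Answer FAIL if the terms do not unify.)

Decompose branch/3: n = n,  true = true,  branch(unit, k, node(unit, p(unit, M))) = branch(unit, k, U).
Delete trivial equation n = n.
Delete trivial equation true = true.
Decompose branch/3: unit = unit,  k = k,  node(unit, p(unit, M)) = U.
Delete trivial equation unit = unit.
Delete trivial equation k = k.
Bind U := node(unit, p(unit, M)); no other remaining equation mentions U.
Decompose node/2: node(true, Q) = node(true, k),  X2 = node(Q, Q).
Decompose node/2: true = true,  Q = k.
Delete trivial equation true = true.
Bind Q := k; substituting into the one remaining equation that mentions Q gives: X2 = node(k, k).
Bind X2 := node(k, k); no other remaining equation mentions X2.
Decompose node/2: branch(n, true, branch(M, unit, true)) = branch(n, true, M),  p(unit, unit) = p(unit, unit).
Decompose branch/3: n = n,  true = true,  branch(M, unit, true) = M.
Delete trivial equation n = n.
Delete trivial equation true = true.
Occurs check fails: M occurs in branch(M, unit, true); the equation M = branch(M, unit, true) has no finite solution.

FAIL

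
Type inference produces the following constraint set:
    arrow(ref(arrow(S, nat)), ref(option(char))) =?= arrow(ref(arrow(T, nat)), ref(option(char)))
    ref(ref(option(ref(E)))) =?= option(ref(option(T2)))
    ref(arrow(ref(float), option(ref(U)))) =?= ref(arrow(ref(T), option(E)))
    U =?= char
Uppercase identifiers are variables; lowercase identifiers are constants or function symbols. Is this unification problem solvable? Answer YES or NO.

Decompose arrow/2: ref(arrow(S, nat)) =?= ref(arrow(T, nat)),  ref(option(char)) =?= ref(option(char)).
Decompose ref/1: arrow(S, nat) =?= arrow(T, nat).
Decompose arrow/2: S =?= T,  nat =?= nat.
Bind S := T; no other remaining equation mentions S.
Delete trivial equation nat =?= nat.
Delete trivial equation ref(option(char)) =?= ref(option(char)).
Clash: head symbols differ (ref/1 vs option/1); no unifier exists.

NO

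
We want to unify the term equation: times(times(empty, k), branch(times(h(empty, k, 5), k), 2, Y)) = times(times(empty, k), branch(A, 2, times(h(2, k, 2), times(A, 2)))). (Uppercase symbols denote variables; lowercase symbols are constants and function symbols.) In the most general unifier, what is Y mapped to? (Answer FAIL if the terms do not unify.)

times(h(2, k, 2), times(times(h(empty, k, 5), k), 2))

Decompose times/2: times(empty, k) = times(empty, k),  branch(times(h(empty, k, 5), k), 2, Y) = branch(A, 2, times(h(2, k, 2), times(A, 2))).
Delete trivial equation times(empty, k) = times(empty, k).
Decompose branch/3: times(h(empty, k, 5), k) = A,  2 = 2,  Y = times(h(2, k, 2), times(A, 2)).
Bind A := times(h(empty, k, 5), k); substituting into the one remaining equation that mentions A gives: Y = times(h(2, k, 2), times(times(h(empty, k, 5), k), 2)).
Delete trivial equation 2 = 2.
Bind Y := times(h(2, k, 2), times(times(h(empty, k, 5), k), 2)).
MGU = { A := times(h(empty, k, 5), k), Y := times(h(2, k, 2), times(times(h(empty, k, 5), k), 2)) }, so Y := times(h(2, k, 2), times(times(h(empty, k, 5), k), 2)).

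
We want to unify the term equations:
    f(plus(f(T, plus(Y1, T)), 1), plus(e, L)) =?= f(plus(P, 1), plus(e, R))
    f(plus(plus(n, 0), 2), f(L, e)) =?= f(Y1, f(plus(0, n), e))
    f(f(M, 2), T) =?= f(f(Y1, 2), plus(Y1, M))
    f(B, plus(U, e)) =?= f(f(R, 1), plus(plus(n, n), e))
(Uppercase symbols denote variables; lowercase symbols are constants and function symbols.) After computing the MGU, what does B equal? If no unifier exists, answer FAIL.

Decompose f/2: plus(f(T, plus(Y1, T)), 1) =?= plus(P, 1),  plus(e, L) =?= plus(e, R).
Decompose plus/2: f(T, plus(Y1, T)) =?= P,  1 =?= 1.
Bind P := f(T, plus(Y1, T)); no other remaining equation mentions P.
Delete trivial equation 1 =?= 1.
Decompose plus/2: e =?= e,  L =?= R.
Delete trivial equation e =?= e.
Bind L := R; substituting into the one remaining equation that mentions L gives: f(plus(plus(n, 0), 2), f(R, e)) =?= f(Y1, f(plus(0, n), e)).
Decompose f/2: plus(plus(n, 0), 2) =?= Y1,  f(R, e) =?= f(plus(0, n), e).
Bind Y1 := plus(plus(n, 0), 2); substituting into the one remaining equation that mentions Y1 gives: f(f(M, 2), T) =?= f(f(plus(plus(n, 0), 2), 2), plus(plus(plus(n, 0), 2), M)). Substituting into the earlier binding gives P := f(T, plus(plus(plus(n, 0), 2), T)).
Decompose f/2: R =?= plus(0, n),  e =?= e.
Bind R := plus(0, n); substituting into the one remaining equation that mentions R gives: f(B, plus(U, e)) =?= f(f(plus(0, n), 1), plus(plus(n, n), e)). Substituting into the earlier binding gives L := plus(0, n).
Delete trivial equation e =?= e.
Decompose f/2: f(M, 2) =?= f(plus(plus(n, 0), 2), 2),  T =?= plus(plus(plus(n, 0), 2), M).
Decompose f/2: M =?= plus(plus(n, 0), 2),  2 =?= 2.
Bind M := plus(plus(n, 0), 2); substituting into the one remaining equation that mentions M gives: T =?= plus(plus(plus(n, 0), 2), plus(plus(n, 0), 2)).
Delete trivial equation 2 =?= 2.
Bind T := plus(plus(plus(n, 0), 2), plus(plus(n, 0), 2)); no other remaining equation mentions T. Substituting into the earlier binding gives P := f(plus(plus(plus(n, 0), 2), plus(plus(n, 0), 2)), plus(plus(plus(n, 0), 2), plus(plus(plus(n, 0), 2), plus(plus(n, 0), 2)))).
Decompose f/2: B =?= f(plus(0, n), 1),  plus(U, e) =?= plus(plus(n, n), e).
Bind B := f(plus(0, n), 1); no other remaining equation mentions B.
Decompose plus/2: U =?= plus(n, n),  e =?= e.
Bind U := plus(n, n); no other remaining equation mentions U.
Delete trivial equation e =?= e.
MGU = { P -> f(plus(plus(plus(n, 0), 2), plus(plus(n, 0), 2)), plus(plus(plus(n, 0), 2), plus(plus(plus(n, 0), 2), plus(plus(n, 0), 2)))), L -> plus(0, n), Y1 -> plus(plus(n, 0), 2), R -> plus(0, n), M -> plus(plus(n, 0), 2), T -> plus(plus(plus(n, 0), 2), plus(plus(n, 0), 2)), B -> f(plus(0, n), 1), U -> plus(n, n) }, so B -> f(plus(0, n), 1).

f(plus(0, n), 1)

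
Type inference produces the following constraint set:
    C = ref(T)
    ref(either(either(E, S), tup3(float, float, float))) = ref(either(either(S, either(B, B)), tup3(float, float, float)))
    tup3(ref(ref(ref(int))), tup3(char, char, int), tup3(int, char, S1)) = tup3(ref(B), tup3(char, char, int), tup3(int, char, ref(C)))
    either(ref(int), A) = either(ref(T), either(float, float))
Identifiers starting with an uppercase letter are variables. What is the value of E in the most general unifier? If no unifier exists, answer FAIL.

Bind C := ref(T); substituting into the one remaining equation that mentions C gives: tup3(ref(ref(ref(int))), tup3(char, char, int), tup3(int, char, S1)) = tup3(ref(B), tup3(char, char, int), tup3(int, char, ref(ref(T)))).
Decompose ref/1: either(either(E, S), tup3(float, float, float)) = either(either(S, either(B, B)), tup3(float, float, float)).
Decompose either/2: either(E, S) = either(S, either(B, B)),  tup3(float, float, float) = tup3(float, float, float).
Decompose either/2: E = S,  S = either(B, B).
Bind E := S; no other remaining equation mentions E.
Bind S := either(B, B); no other remaining equation mentions S. Substituting into the earlier binding gives E := either(B, B).
Delete trivial equation tup3(float, float, float) = tup3(float, float, float).
Decompose tup3/3: ref(ref(ref(int))) = ref(B),  tup3(char, char, int) = tup3(char, char, int),  tup3(int, char, S1) = tup3(int, char, ref(ref(T))).
Decompose ref/1: ref(ref(int)) = B.
Bind B := ref(ref(int)); no other remaining equation mentions B. Substituting into the earlier bindings gives E := either(ref(ref(int)), ref(ref(int))), S := either(ref(ref(int)), ref(ref(int))).
Delete trivial equation tup3(char, char, int) = tup3(char, char, int).
Decompose tup3/3: int = int,  char = char,  S1 = ref(ref(T)).
Delete trivial equation int = int.
Delete trivial equation char = char.
Bind S1 := ref(ref(T)); no other remaining equation mentions S1.
Decompose either/2: ref(int) = ref(T),  A = either(float, float).
Decompose ref/1: int = T.
Bind T := int; no other remaining equation mentions T. Substituting into the earlier bindings gives C := ref(int), S1 := ref(ref(int)).
Bind A := either(float, float).
MGU = { C := ref(int), E := either(ref(ref(int)), ref(ref(int))), S := either(ref(ref(int)), ref(ref(int))), B := ref(ref(int)), S1 := ref(ref(int)), T := int, A := either(float, float) }, so E := either(ref(ref(int)), ref(ref(int))).

either(ref(ref(int)), ref(ref(int)))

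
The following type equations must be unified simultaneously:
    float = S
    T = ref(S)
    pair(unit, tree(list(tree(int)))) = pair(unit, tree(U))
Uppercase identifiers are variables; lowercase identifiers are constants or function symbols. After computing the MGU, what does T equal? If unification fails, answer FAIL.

ref(float)

Bind S := float; substituting into the one remaining equation that mentions S gives: T = ref(float).
Bind T := ref(float); no other remaining equation mentions T.
Decompose pair/2: unit = unit,  tree(list(tree(int))) = tree(U).
Delete trivial equation unit = unit.
Decompose tree/1: list(tree(int)) = U.
Bind U := list(tree(int)).
MGU = { S ↦ float, T ↦ ref(float), U ↦ list(tree(int)) }, so T ↦ ref(float).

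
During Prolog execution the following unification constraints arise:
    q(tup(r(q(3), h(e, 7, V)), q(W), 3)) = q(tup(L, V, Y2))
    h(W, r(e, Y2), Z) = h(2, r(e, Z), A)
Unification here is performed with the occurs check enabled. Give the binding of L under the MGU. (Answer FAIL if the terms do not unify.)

Decompose q/1: tup(r(q(3), h(e, 7, V)), q(W), 3) = tup(L, V, Y2).
Decompose tup/3: r(q(3), h(e, 7, V)) = L,  q(W) = V,  3 = Y2.
Bind L := r(q(3), h(e, 7, V)); no other remaining equation mentions L.
Bind V := q(W); no other remaining equation mentions V. Substituting into the earlier binding gives L := r(q(3), h(e, 7, q(W))).
Bind Y2 := 3; substituting into the remaining equation gives: h(W, r(e, 3), Z) = h(2, r(e, Z), A).
Decompose h/3: W = 2,  r(e, 3) = r(e, Z),  Z = A.
Bind W := 2; no other remaining equation mentions W. Substituting into the earlier bindings gives L := r(q(3), h(e, 7, q(2))), V := q(2).
Decompose r/2: e = e,  3 = Z.
Delete trivial equation e = e.
Bind Z := 3; substituting into the remaining equation gives: 3 = A.
Bind A := 3.
MGU = { L = r(q(3), h(e, 7, q(2))), V = q(2), Y2 = 3, W = 2, Z = 3, A = 3 }, so L = r(q(3), h(e, 7, q(2))).

r(q(3), h(e, 7, q(2)))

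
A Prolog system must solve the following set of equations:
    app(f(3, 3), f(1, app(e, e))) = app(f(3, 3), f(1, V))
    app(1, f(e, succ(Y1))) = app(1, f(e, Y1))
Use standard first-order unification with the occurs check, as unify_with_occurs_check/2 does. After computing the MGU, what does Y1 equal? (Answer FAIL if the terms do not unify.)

FAIL

Decompose app/2: f(3, 3) = f(3, 3),  f(1, app(e, e)) = f(1, V).
Delete trivial equation f(3, 3) = f(3, 3).
Decompose f/2: 1 = 1,  app(e, e) = V.
Delete trivial equation 1 = 1.
Bind V := app(e, e); no other remaining equation mentions V.
Decompose app/2: 1 = 1,  f(e, succ(Y1)) = f(e, Y1).
Delete trivial equation 1 = 1.
Decompose f/2: e = e,  succ(Y1) = Y1.
Delete trivial equation e = e.
Occurs check fails: Y1 occurs in succ(Y1); the equation Y1 = succ(Y1) has no finite solution.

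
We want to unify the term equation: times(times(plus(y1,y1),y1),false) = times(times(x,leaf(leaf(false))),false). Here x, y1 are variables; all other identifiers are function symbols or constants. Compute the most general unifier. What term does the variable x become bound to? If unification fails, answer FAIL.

plus(leaf(leaf(false)),leaf(leaf(false)))

Decompose times/2: times(plus(y1,y1),y1) = times(x,leaf(leaf(false))),  false = false.
Decompose times/2: plus(y1,y1) = x,  y1 = leaf(leaf(false)).
Bind x := plus(y1,y1); no other remaining equation mentions x.
Bind y1 := leaf(leaf(false)); no other remaining equation mentions y1. Substituting into the earlier binding gives x := plus(leaf(leaf(false)),leaf(leaf(false))).
Delete trivial equation false = false.
MGU = { x ↦ plus(leaf(leaf(false)),leaf(leaf(false))), y1 ↦ leaf(leaf(false)) }, so x ↦ plus(leaf(leaf(false)),leaf(leaf(false))).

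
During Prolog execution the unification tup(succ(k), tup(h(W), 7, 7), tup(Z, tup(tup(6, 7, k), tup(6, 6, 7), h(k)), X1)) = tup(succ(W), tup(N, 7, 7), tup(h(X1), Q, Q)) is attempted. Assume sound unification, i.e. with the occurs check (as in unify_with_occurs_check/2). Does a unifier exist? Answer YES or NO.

YES

Decompose tup/3: succ(k) = succ(W),  tup(h(W), 7, 7) = tup(N, 7, 7),  tup(Z, tup(tup(6, 7, k), tup(6, 6, 7), h(k)), X1) = tup(h(X1), Q, Q).
Decompose succ/1: k = W.
Bind W := k; substituting into the one remaining equation that mentions W gives: tup(h(k), 7, 7) = tup(N, 7, 7).
Decompose tup/3: h(k) = N,  7 = 7,  7 = 7.
Bind N := h(k); no other remaining equation mentions N.
Delete trivial equation 7 = 7.
Delete trivial equation 7 = 7.
Decompose tup/3: Z = h(X1),  tup(tup(6, 7, k), tup(6, 6, 7), h(k)) = Q,  X1 = Q.
Bind Z := h(X1); no other remaining equation mentions Z.
Bind Q := tup(tup(6, 7, k), tup(6, 6, 7), h(k)); substituting into the remaining equation gives: X1 = tup(tup(6, 7, k), tup(6, 6, 7), h(k)).
Bind X1 := tup(tup(6, 7, k), tup(6, 6, 7), h(k)). Substituting into the earlier binding gives Z := h(tup(tup(6, 7, k), tup(6, 6, 7), h(k))).
No equations remain and no clash or occurs-check failure arose, so a unifier exists.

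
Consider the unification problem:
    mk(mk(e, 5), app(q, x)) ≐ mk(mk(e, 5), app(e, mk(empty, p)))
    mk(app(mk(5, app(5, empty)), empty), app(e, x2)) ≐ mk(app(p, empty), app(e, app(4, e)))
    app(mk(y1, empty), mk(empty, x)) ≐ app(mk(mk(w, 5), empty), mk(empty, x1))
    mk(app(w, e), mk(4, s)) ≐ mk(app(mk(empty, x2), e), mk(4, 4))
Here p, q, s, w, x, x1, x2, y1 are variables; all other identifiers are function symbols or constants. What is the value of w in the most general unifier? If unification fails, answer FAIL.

Decompose mk/2: mk(e, 5) ≐ mk(e, 5),  app(q, x) ≐ app(e, mk(empty, p)).
Delete trivial equation mk(e, 5) ≐ mk(e, 5).
Decompose app/2: q ≐ e,  x ≐ mk(empty, p).
Bind q := e; no other remaining equation mentions q.
Bind x := mk(empty, p); substituting into the one remaining equation that mentions x gives: app(mk(y1, empty), mk(empty, mk(empty, p))) ≐ app(mk(mk(w, 5), empty), mk(empty, x1)).
Decompose mk/2: app(mk(5, app(5, empty)), empty) ≐ app(p, empty),  app(e, x2) ≐ app(e, app(4, e)).
Decompose app/2: mk(5, app(5, empty)) ≐ p,  empty ≐ empty.
Bind p := mk(5, app(5, empty)); substituting into the one remaining equation that mentions p gives: app(mk(y1, empty), mk(empty, mk(empty, mk(5, app(5, empty))))) ≐ app(mk(mk(w, 5), empty), mk(empty, x1)). Substituting into the earlier binding gives x := mk(empty, mk(5, app(5, empty))).
Delete trivial equation empty ≐ empty.
Decompose app/2: e ≐ e,  x2 ≐ app(4, e).
Delete trivial equation e ≐ e.
Bind x2 := app(4, e); substituting into the one remaining equation that mentions x2 gives: mk(app(w, e), mk(4, s)) ≐ mk(app(mk(empty, app(4, e)), e), mk(4, 4)).
Decompose app/2: mk(y1, empty) ≐ mk(mk(w, 5), empty),  mk(empty, mk(empty, mk(5, app(5, empty)))) ≐ mk(empty, x1).
Decompose mk/2: y1 ≐ mk(w, 5),  empty ≐ empty.
Bind y1 := mk(w, 5); no other remaining equation mentions y1.
Delete trivial equation empty ≐ empty.
Decompose mk/2: empty ≐ empty,  mk(empty, mk(5, app(5, empty))) ≐ x1.
Delete trivial equation empty ≐ empty.
Bind x1 := mk(empty, mk(5, app(5, empty))); no other remaining equation mentions x1.
Decompose mk/2: app(w, e) ≐ app(mk(empty, app(4, e)), e),  mk(4, s) ≐ mk(4, 4).
Decompose app/2: w ≐ mk(empty, app(4, e)),  e ≐ e.
Bind w := mk(empty, app(4, e)); no other remaining equation mentions w. Substituting into the earlier binding gives y1 := mk(mk(empty, app(4, e)), 5).
Delete trivial equation e ≐ e.
Decompose mk/2: 4 ≐ 4,  s ≐ 4.
Delete trivial equation 4 ≐ 4.
Bind s := 4.
MGU = { q -> e, x -> mk(empty, mk(5, app(5, empty))), p -> mk(5, app(5, empty)), x2 -> app(4, e), y1 -> mk(mk(empty, app(4, e)), 5), x1 -> mk(empty, mk(5, app(5, empty))), w -> mk(empty, app(4, e)), s -> 4 }, so w -> mk(empty, app(4, e)).

mk(empty, app(4, e))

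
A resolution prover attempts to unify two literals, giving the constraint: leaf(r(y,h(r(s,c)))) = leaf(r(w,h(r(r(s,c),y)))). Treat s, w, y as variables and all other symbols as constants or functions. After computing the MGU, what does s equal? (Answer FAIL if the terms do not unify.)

Decompose leaf/1: r(y,h(r(s,c))) = r(w,h(r(r(s,c),y))).
Decompose r/2: y = w,  h(r(s,c)) = h(r(r(s,c),y)).
Bind y := w; substituting into the remaining equation gives: h(r(s,c)) = h(r(r(s,c),w)).
Decompose h/1: r(s,c) = r(r(s,c),w).
Decompose r/2: s = r(s,c),  c = w.
Occurs check fails: s occurs in r(s,c); the equation s = r(s,c) has no finite solution.

FAIL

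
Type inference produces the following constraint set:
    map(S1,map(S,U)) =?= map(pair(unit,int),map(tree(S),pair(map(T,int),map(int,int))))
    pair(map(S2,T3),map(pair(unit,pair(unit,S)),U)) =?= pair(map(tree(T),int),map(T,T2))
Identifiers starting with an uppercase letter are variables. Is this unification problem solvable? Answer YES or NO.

NO

Decompose map/2: S1 =?= pair(unit,int),  map(S,U) =?= map(tree(S),pair(map(T,int),map(int,int))).
Bind S1 := pair(unit,int); no other remaining equation mentions S1.
Decompose map/2: S =?= tree(S),  U =?= pair(map(T,int),map(int,int)).
Occurs check fails: S occurs in tree(S); the equation S =?= tree(S) has no finite solution.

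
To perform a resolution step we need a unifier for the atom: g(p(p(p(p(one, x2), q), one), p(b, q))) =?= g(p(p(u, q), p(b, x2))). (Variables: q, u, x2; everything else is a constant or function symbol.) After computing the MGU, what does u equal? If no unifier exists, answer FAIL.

Decompose g/1: p(p(p(p(one, x2), q), one), p(b, q)) =?= p(p(u, q), p(b, x2)).
Decompose p/2: p(p(p(one, x2), q), one) =?= p(u, q),  p(b, q) =?= p(b, x2).
Decompose p/2: p(p(one, x2), q) =?= u,  one =?= q.
Bind u := p(p(one, x2), q); no other remaining equation mentions u.
Bind q := one; substituting into the remaining equation gives: p(b, one) =?= p(b, x2). Substituting into the earlier binding gives u := p(p(one, x2), one).
Decompose p/2: b =?= b,  one =?= x2.
Delete trivial equation b =?= b.
Bind x2 := one. Substituting into the earlier binding gives u := p(p(one, one), one).
MGU = { u -> p(p(one, one), one), q -> one, x2 -> one }, so u -> p(p(one, one), one).

p(p(one, one), one)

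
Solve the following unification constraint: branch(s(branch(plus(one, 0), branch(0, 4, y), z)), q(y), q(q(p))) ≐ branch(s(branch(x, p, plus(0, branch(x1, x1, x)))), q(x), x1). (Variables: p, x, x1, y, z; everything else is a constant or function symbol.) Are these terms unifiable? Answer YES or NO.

Decompose branch/3: s(branch(plus(one, 0), branch(0, 4, y), z)) ≐ s(branch(x, p, plus(0, branch(x1, x1, x)))),  q(y) ≐ q(x),  q(q(p)) ≐ x1.
Decompose s/1: branch(plus(one, 0), branch(0, 4, y), z) ≐ branch(x, p, plus(0, branch(x1, x1, x))).
Decompose branch/3: plus(one, 0) ≐ x,  branch(0, 4, y) ≐ p,  z ≐ plus(0, branch(x1, x1, x)).
Bind x := plus(one, 0); substituting into the 2 remaining equations that mention x gives: z ≐ plus(0, branch(x1, x1, plus(one, 0))),  q(y) ≐ q(plus(one, 0)).
Bind p := branch(0, 4, y); substituting into the one remaining equation that mentions p gives: q(q(branch(0, 4, y))) ≐ x1.
Bind z := plus(0, branch(x1, x1, plus(one, 0))); no other remaining equation mentions z.
Decompose q/1: y ≐ plus(one, 0).
Bind y := plus(one, 0); substituting into the remaining equation gives: q(q(branch(0, 4, plus(one, 0)))) ≐ x1. Substituting into the earlier binding gives p := branch(0, 4, plus(one, 0)).
Bind x1 := q(q(branch(0, 4, plus(one, 0)))). Substituting into the earlier binding gives z := plus(0, branch(q(q(branch(0, 4, plus(one, 0)))), q(q(branch(0, 4, plus(one, 0)))), plus(one, 0))).
No equations remain and no clash or occurs-check failure arose, so a unifier exists.

YES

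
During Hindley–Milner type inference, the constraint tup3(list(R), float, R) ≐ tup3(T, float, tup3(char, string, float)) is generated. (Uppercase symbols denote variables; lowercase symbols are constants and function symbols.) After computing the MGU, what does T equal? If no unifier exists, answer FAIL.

Decompose tup3/3: list(R) ≐ T,  float ≐ float,  R ≐ tup3(char, string, float).
Bind T := list(R); no other remaining equation mentions T.
Delete trivial equation float ≐ float.
Bind R := tup3(char, string, float). Substituting into the earlier binding gives T := list(tup3(char, string, float)).
MGU = { T := list(tup3(char, string, float)), R := tup3(char, string, float) }, so T := list(tup3(char, string, float)).

list(tup3(char, string, float))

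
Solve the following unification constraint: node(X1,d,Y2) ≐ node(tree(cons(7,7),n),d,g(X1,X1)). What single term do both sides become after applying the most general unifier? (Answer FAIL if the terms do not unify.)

node(tree(cons(7,7),n),d,g(tree(cons(7,7),n),tree(cons(7,7),n)))

Decompose node/3: X1 ≐ tree(cons(7,7),n),  d ≐ d,  Y2 ≐ g(X1,X1).
Bind X1 := tree(cons(7,7),n); substituting into the one remaining equation that mentions X1 gives: Y2 ≐ g(tree(cons(7,7),n),tree(cons(7,7),n)).
Delete trivial equation d ≐ d.
Bind Y2 := g(tree(cons(7,7),n),tree(cons(7,7),n)).
Applying the MGU to either side gives node(tree(cons(7,7),n),d,g(tree(cons(7,7),n),tree(cons(7,7),n))).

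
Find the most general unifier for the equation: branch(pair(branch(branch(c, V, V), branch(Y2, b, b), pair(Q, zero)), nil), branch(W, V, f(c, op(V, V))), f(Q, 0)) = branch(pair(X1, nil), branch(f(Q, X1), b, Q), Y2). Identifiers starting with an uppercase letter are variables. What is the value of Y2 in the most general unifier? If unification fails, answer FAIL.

f(f(c, op(b, b)), 0)

Decompose branch/3: pair(branch(branch(c, V, V), branch(Y2, b, b), pair(Q, zero)), nil) = pair(X1, nil),  branch(W, V, f(c, op(V, V))) = branch(f(Q, X1), b, Q),  f(Q, 0) = Y2.
Decompose pair/2: branch(branch(c, V, V), branch(Y2, b, b), pair(Q, zero)) = X1,  nil = nil.
Bind X1 := branch(branch(c, V, V), branch(Y2, b, b), pair(Q, zero)); substituting into the one remaining equation that mentions X1 gives: branch(W, V, f(c, op(V, V))) = branch(f(Q, branch(branch(c, V, V), branch(Y2, b, b), pair(Q, zero))), b, Q).
Delete trivial equation nil = nil.
Decompose branch/3: W = f(Q, branch(branch(c, V, V), branch(Y2, b, b), pair(Q, zero))),  V = b,  f(c, op(V, V)) = Q.
Bind W := f(Q, branch(branch(c, V, V), branch(Y2, b, b), pair(Q, zero))); no other remaining equation mentions W.
Bind V := b; substituting into the one remaining equation that mentions V gives: f(c, op(b, b)) = Q. Substituting into the earlier bindings gives X1 := branch(branch(c, b, b), branch(Y2, b, b), pair(Q, zero)), W := f(Q, branch(branch(c, b, b), branch(Y2, b, b), pair(Q, zero))).
Bind Q := f(c, op(b, b)); substituting into the remaining equation gives: f(f(c, op(b, b)), 0) = Y2. Substituting into the earlier bindings gives X1 := branch(branch(c, b, b), branch(Y2, b, b), pair(f(c, op(b, b)), zero)), W := f(f(c, op(b, b)), branch(branch(c, b, b), branch(Y2, b, b), pair(f(c, op(b, b)), zero))).
Bind Y2 := f(f(c, op(b, b)), 0). Substituting into the earlier bindings gives X1 := branch(branch(c, b, b), branch(f(f(c, op(b, b)), 0), b, b), pair(f(c, op(b, b)), zero)), W := f(f(c, op(b, b)), branch(branch(c, b, b), branch(f(f(c, op(b, b)), 0), b, b), pair(f(c, op(b, b)), zero))).
MGU = { X1 := branch(branch(c, b, b), branch(f(f(c, op(b, b)), 0), b, b), pair(f(c, op(b, b)), zero)), W := f(f(c, op(b, b)), branch(branch(c, b, b), branch(f(f(c, op(b, b)), 0), b, b), pair(f(c, op(b, b)), zero))), V := b, Q := f(c, op(b, b)), Y2 := f(f(c, op(b, b)), 0) }, so Y2 := f(f(c, op(b, b)), 0).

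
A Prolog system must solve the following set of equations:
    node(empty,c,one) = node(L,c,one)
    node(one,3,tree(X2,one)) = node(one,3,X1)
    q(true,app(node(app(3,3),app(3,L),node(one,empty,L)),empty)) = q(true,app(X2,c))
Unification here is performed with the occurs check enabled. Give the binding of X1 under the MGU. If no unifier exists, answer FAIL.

FAIL

Decompose node/3: empty = L,  c = c,  one = one.
Bind L := empty; substituting into the one remaining equation that mentions L gives: q(true,app(node(app(3,3),app(3,empty),node(one,empty,empty)),empty)) = q(true,app(X2,c)).
Delete trivial equation c = c.
Delete trivial equation one = one.
Decompose node/3: one = one,  3 = 3,  tree(X2,one) = X1.
Delete trivial equation one = one.
Delete trivial equation 3 = 3.
Bind X1 := tree(X2,one); no other remaining equation mentions X1.
Decompose q/2: true = true,  app(node(app(3,3),app(3,empty),node(one,empty,empty)),empty) = app(X2,c).
Delete trivial equation true = true.
Decompose app/2: node(app(3,3),app(3,empty),node(one,empty,empty)) = X2,  empty = c.
Bind X2 := node(app(3,3),app(3,empty),node(one,empty,empty)); no other remaining equation mentions X2. Substituting into the earlier binding gives X1 := tree(node(app(3,3),app(3,empty),node(one,empty,empty)),one).
Clash: constants empty and c differ; no unifier exists.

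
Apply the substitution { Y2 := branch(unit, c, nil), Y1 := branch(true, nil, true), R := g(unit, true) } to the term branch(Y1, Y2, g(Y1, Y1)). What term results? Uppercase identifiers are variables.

branch(branch(true, nil, true), branch(unit, c, nil), g(branch(true, nil, true), branch(true, nil, true)))

Replace each occurrence of Y2 with branch(unit, c, nil).
Replace each occurrence of Y1 with branch(true, nil, true).
Result: branch(branch(true, nil, true), branch(unit, c, nil), g(branch(true, nil, true), branch(true, nil, true))).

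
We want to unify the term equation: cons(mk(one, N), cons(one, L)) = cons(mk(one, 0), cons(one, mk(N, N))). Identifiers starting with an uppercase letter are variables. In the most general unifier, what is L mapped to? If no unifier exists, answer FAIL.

mk(0, 0)

Decompose cons/2: mk(one, N) = mk(one, 0),  cons(one, L) = cons(one, mk(N, N)).
Decompose mk/2: one = one,  N = 0.
Delete trivial equation one = one.
Bind N := 0; substituting into the remaining equation gives: cons(one, L) = cons(one, mk(0, 0)).
Decompose cons/2: one = one,  L = mk(0, 0).
Delete trivial equation one = one.
Bind L := mk(0, 0).
MGU = { N := 0, L := mk(0, 0) }, so L := mk(0, 0).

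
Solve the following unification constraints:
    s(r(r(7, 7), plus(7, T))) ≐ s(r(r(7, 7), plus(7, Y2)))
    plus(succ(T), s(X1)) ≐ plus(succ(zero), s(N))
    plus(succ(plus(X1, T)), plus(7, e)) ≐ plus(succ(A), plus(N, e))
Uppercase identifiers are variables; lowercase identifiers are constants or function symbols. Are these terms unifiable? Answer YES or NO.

Decompose s/1: r(r(7, 7), plus(7, T)) ≐ r(r(7, 7), plus(7, Y2)).
Decompose r/2: r(7, 7) ≐ r(7, 7),  plus(7, T) ≐ plus(7, Y2).
Delete trivial equation r(7, 7) ≐ r(7, 7).
Decompose plus/2: 7 ≐ 7,  T ≐ Y2.
Delete trivial equation 7 ≐ 7.
Bind T := Y2; substituting into the remaining equations gives: plus(succ(Y2), s(X1)) ≐ plus(succ(zero), s(N)),  plus(succ(plus(X1, Y2)), plus(7, e)) ≐ plus(succ(A), plus(N, e)).
Decompose plus/2: succ(Y2) ≐ succ(zero),  s(X1) ≐ s(N).
Decompose succ/1: Y2 ≐ zero.
Bind Y2 := zero; substituting into the one remaining equation that mentions Y2 gives: plus(succ(plus(X1, zero)), plus(7, e)) ≐ plus(succ(A), plus(N, e)). Substituting into the earlier binding gives T := zero.
Decompose s/1: X1 ≐ N.
Bind X1 := N; substituting into the remaining equation gives: plus(succ(plus(N, zero)), plus(7, e)) ≐ plus(succ(A), plus(N, e)).
Decompose plus/2: succ(plus(N, zero)) ≐ succ(A),  plus(7, e) ≐ plus(N, e).
Decompose succ/1: plus(N, zero) ≐ A.
Bind A := plus(N, zero); no other remaining equation mentions A.
Decompose plus/2: 7 ≐ N,  e ≐ e.
Bind N := 7; no other remaining equation mentions N. Substituting into the earlier bindings gives X1 := 7, A := plus(7, zero).
Delete trivial equation e ≐ e.
No equations remain and no clash or occurs-check failure arose, so a unifier exists.

YES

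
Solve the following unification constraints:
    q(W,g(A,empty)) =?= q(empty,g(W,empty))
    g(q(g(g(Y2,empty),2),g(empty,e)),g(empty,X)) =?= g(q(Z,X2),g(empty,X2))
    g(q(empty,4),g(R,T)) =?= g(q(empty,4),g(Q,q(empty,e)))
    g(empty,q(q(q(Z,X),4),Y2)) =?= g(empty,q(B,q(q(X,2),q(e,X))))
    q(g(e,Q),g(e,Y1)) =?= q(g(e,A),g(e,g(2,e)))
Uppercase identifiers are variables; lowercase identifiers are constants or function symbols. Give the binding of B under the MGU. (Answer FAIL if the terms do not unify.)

q(q(g(g(q(q(g(empty,e),2),q(e,g(empty,e))),empty),2),g(empty,e)),4)

Decompose q/2: W =?= empty,  g(A,empty) =?= g(W,empty).
Bind W := empty; substituting into the one remaining equation that mentions W gives: g(A,empty) =?= g(empty,empty).
Decompose g/2: A =?= empty,  empty =?= empty.
Bind A := empty; substituting into the one remaining equation that mentions A gives: q(g(e,Q),g(e,Y1)) =?= q(g(e,empty),g(e,g(2,e))).
Delete trivial equation empty =?= empty.
Decompose g/2: q(g(g(Y2,empty),2),g(empty,e)) =?= q(Z,X2),  g(empty,X) =?= g(empty,X2).
Decompose q/2: g(g(Y2,empty),2) =?= Z,  g(empty,e) =?= X2.
Bind Z := g(g(Y2,empty),2); substituting into the one remaining equation that mentions Z gives: g(empty,q(q(q(g(g(Y2,empty),2),X),4),Y2)) =?= g(empty,q(B,q(q(X,2),q(e,X)))).
Bind X2 := g(empty,e); substituting into the one remaining equation that mentions X2 gives: g(empty,X) =?= g(empty,g(empty,e)).
Decompose g/2: empty =?= empty,  X =?= g(empty,e).
Delete trivial equation empty =?= empty.
Bind X := g(empty,e); substituting into the one remaining equation that mentions X gives: g(empty,q(q(q(g(g(Y2,empty),2),g(empty,e)),4),Y2)) =?= g(empty,q(B,q(q(g(empty,e),2),q(e,g(empty,e))))).
Decompose g/2: q(empty,4) =?= q(empty,4),  g(R,T) =?= g(Q,q(empty,e)).
Delete trivial equation q(empty,4) =?= q(empty,4).
Decompose g/2: R =?= Q,  T =?= q(empty,e).
Bind R := Q; no other remaining equation mentions R.
Bind T := q(empty,e); no other remaining equation mentions T.
Decompose g/2: empty =?= empty,  q(q(q(g(g(Y2,empty),2),g(empty,e)),4),Y2) =?= q(B,q(q(g(empty,e),2),q(e,g(empty,e)))).
Delete trivial equation empty =?= empty.
Decompose q/2: q(q(g(g(Y2,empty),2),g(empty,e)),4) =?= B,  Y2 =?= q(q(g(empty,e),2),q(e,g(empty,e))).
Bind B := q(q(g(g(Y2,empty),2),g(empty,e)),4); no other remaining equation mentions B.
Bind Y2 := q(q(g(empty,e),2),q(e,g(empty,e))); no other remaining equation mentions Y2. Substituting into the earlier bindings gives Z := g(g(q(q(g(empty,e),2),q(e,g(empty,e))),empty),2), B := q(q(g(g(q(q(g(empty,e),2),q(e,g(empty,e))),empty),2),g(empty,e)),4).
Decompose q/2: g(e,Q) =?= g(e,empty),  g(e,Y1) =?= g(e,g(2,e)).
Decompose g/2: e =?= e,  Q =?= empty.
Delete trivial equation e =?= e.
Bind Q := empty; no other remaining equation mentions Q. Substituting into the earlier binding gives R := empty.
Decompose g/2: e =?= e,  Y1 =?= g(2,e).
Delete trivial equation e =?= e.
Bind Y1 := g(2,e).
MGU = { W -> empty, A -> empty, Z -> g(g(q(q(g(empty,e),2),q(e,g(empty,e))),empty),2), X2 -> g(empty,e), X -> g(empty,e), R -> empty, T -> q(empty,e), B -> q(q(g(g(q(q(g(empty,e),2),q(e,g(empty,e))),empty),2),g(empty,e)),4), Y2 -> q(q(g(empty,e),2),q(e,g(empty,e))), Q -> empty, Y1 -> g(2,e) }, so B -> q(q(g(g(q(q(g(empty,e),2),q(e,g(empty,e))),empty),2),g(empty,e)),4).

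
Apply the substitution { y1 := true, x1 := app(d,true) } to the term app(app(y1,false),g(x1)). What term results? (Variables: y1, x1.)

Replace each occurrence of y1 with true.
Replace each occurrence of x1 with app(d,true).
Result: app(app(true,false),g(app(d,true))).

app(app(true,false),g(app(d,true)))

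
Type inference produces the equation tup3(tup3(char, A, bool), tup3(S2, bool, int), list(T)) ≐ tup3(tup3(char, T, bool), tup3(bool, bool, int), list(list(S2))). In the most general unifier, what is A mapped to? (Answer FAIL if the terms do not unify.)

list(bool)

Decompose tup3/3: tup3(char, A, bool) ≐ tup3(char, T, bool),  tup3(S2, bool, int) ≐ tup3(bool, bool, int),  list(T) ≐ list(list(S2)).
Decompose tup3/3: char ≐ char,  A ≐ T,  bool ≐ bool.
Delete trivial equation char ≐ char.
Bind A := T; no other remaining equation mentions A.
Delete trivial equation bool ≐ bool.
Decompose tup3/3: S2 ≐ bool,  bool ≐ bool,  int ≐ int.
Bind S2 := bool; substituting into the one remaining equation that mentions S2 gives: list(T) ≐ list(list(bool)).
Delete trivial equation bool ≐ bool.
Delete trivial equation int ≐ int.
Decompose list/1: T ≐ list(bool).
Bind T := list(bool). Substituting into the earlier binding gives A := list(bool).
MGU = { A -> list(bool), S2 -> bool, T -> list(bool) }, so A -> list(bool).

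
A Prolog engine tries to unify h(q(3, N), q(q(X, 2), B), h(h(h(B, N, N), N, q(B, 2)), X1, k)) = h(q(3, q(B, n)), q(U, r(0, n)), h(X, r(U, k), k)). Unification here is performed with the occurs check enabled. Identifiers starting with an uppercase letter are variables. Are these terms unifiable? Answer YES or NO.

Decompose h/3: q(3, N) = q(3, q(B, n)),  q(q(X, 2), B) = q(U, r(0, n)),  h(h(h(B, N, N), N, q(B, 2)), X1, k) = h(X, r(U, k), k).
Decompose q/2: 3 = 3,  N = q(B, n).
Delete trivial equation 3 = 3.
Bind N := q(B, n); substituting into the one remaining equation that mentions N gives: h(h(h(B, q(B, n), q(B, n)), q(B, n), q(B, 2)), X1, k) = h(X, r(U, k), k).
Decompose q/2: q(X, 2) = U,  B = r(0, n).
Bind U := q(X, 2); substituting into the one remaining equation that mentions U gives: h(h(h(B, q(B, n), q(B, n)), q(B, n), q(B, 2)), X1, k) = h(X, r(q(X, 2), k), k).
Bind B := r(0, n); substituting into the remaining equation gives: h(h(h(r(0, n), q(r(0, n), n), q(r(0, n), n)), q(r(0, n), n), q(r(0, n), 2)), X1, k) = h(X, r(q(X, 2), k), k). Substituting into the earlier binding gives N := q(r(0, n), n).
Decompose h/3: h(h(r(0, n), q(r(0, n), n), q(r(0, n), n)), q(r(0, n), n), q(r(0, n), 2)) = X,  X1 = r(q(X, 2), k),  k = k.
Bind X := h(h(r(0, n), q(r(0, n), n), q(r(0, n), n)), q(r(0, n), n), q(r(0, n), 2)); substituting into the one remaining equation that mentions X gives: X1 = r(q(h(h(r(0, n), q(r(0, n), n), q(r(0, n), n)), q(r(0, n), n), q(r(0, n), 2)), 2), k). Substituting into the earlier binding gives U := q(h(h(r(0, n), q(r(0, n), n), q(r(0, n), n)), q(r(0, n), n), q(r(0, n), 2)), 2).
Bind X1 := r(q(h(h(r(0, n), q(r(0, n), n), q(r(0, n), n)), q(r(0, n), n), q(r(0, n), 2)), 2), k); no other remaining equation mentions X1.
Delete trivial equation k = k.
No equations remain and no clash or occurs-check failure arose, so a unifier exists.

YES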